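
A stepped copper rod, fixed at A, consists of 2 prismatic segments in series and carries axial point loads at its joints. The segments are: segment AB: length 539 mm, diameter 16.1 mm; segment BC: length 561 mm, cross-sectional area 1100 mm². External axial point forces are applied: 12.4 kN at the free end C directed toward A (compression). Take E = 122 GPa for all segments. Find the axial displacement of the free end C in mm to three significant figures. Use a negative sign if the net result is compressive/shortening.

-0.321 mm

Internal axial forces (sectioning from the free end, tension +): N_BC = -12.4 kN, N_AB = -12.4 kN.
A_AB = 203.6 mm².
δ_AB = -12400·539/(203.6·122000) = -0.2691 mm
δ_BC = -12400·561/(1100·122000) = -0.05184 mm
δ = Σδ_i = -0.3209 mm.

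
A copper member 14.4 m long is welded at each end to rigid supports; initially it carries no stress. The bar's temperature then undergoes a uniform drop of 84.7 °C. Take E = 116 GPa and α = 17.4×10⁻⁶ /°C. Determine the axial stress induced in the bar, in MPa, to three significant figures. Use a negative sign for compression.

171 MPa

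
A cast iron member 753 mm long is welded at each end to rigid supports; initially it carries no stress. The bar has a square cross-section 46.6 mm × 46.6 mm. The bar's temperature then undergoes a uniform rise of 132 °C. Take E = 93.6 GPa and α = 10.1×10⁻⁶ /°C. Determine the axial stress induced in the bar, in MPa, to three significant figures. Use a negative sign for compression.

-125 MPa

Free thermal expansion αLΔT = 10.1e-6 · 753 · 132 = 1.004 mm.
The walls impose strain ε = −(1.004)/753 = -1.3332e-03; σ = Eε = 93600 · -1.3332e-03 = -124.8 MPa.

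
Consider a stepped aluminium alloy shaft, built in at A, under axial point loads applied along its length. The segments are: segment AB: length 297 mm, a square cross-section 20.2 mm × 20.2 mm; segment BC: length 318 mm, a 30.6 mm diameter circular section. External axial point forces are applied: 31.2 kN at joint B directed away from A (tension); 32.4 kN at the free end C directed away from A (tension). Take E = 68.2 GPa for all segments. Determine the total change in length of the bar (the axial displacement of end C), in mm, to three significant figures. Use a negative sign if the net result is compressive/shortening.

0.884 mm

Internal axial forces (sectioning from the free end, tension +): N_BC = 32.4 kN, N_AB = 63.6 kN.
A_AB = 408 mm².
A_BC = 735.4 mm².
δ_AB = 63600·297/(408·68200) = 0.6788 mm
δ_BC = 32400·318/(735.4·68200) = 0.2054 mm
δ = Σδ_i = 0.8842 mm.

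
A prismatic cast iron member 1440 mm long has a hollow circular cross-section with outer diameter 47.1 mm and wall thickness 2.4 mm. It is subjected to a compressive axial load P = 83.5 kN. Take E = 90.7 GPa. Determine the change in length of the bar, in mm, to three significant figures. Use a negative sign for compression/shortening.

A = 337 mm².
δ_mech = NL/(AE) = -83500·1440/(337·90700) = -3.933 mm.

-3.93 mm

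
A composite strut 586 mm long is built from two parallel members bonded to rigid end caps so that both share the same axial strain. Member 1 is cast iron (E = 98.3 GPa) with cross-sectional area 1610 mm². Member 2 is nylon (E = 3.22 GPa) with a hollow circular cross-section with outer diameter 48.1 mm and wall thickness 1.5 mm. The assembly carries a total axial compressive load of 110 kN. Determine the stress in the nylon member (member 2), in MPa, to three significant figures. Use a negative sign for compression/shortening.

A_2 = 219.6 mm².
Equal strain + equilibrium ⇒ each member carries load in proportion to AE: A₁E₁ = 158300000 N, A₂E₂ = 707100 N, ΣAE = 159000000 N.
σ₂ = P·E₂/ΣAE = -110000·3220/159000000 = -2.228 MPa.

-2.23 MPa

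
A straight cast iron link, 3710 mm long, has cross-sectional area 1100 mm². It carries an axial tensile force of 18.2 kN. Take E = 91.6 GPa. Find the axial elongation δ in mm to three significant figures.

0.670 mm

δ_mech = NL/(AE) = 18200·3710/(1100·91600) = 0.6701 mm.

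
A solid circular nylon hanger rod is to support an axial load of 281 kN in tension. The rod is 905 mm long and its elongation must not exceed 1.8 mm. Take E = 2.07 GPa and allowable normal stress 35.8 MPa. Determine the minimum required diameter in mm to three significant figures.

295 mm

Required area A ≥ P/σ_allow = 281000/35.8 = 7849 mm².
For a solid circular section, d ≥ √(4A/π) = 99.97 mm.
Elongation limit: A ≥ PL/(Eδ_allow) = 281000·905/(2070·1.8) = 68250 mm² ⇒ d ≥ 294.8 mm.
The elongation limit governs.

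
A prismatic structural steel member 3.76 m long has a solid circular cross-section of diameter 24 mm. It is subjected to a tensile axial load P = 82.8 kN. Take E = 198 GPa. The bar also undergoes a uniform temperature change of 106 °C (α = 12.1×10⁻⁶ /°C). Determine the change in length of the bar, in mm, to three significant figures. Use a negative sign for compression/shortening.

8.30 mm

A = 452.4 mm².
δ_mech = NL/(AE) = 82800·3760/(452.4·198000) = 3.476 mm.
δ_thermal = αLΔT = 12.1e-6·3760·106 = 4.823 mm.
δ = δ_mech + δ_thermal = 8.298 mm.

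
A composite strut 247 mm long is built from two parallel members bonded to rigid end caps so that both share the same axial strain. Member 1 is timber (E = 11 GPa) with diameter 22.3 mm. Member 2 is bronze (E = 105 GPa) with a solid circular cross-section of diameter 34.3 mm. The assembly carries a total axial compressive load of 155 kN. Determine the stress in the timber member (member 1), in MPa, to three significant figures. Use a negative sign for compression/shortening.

-16.8 MPa

A_1 = 390.6 mm².
A_2 = 924 mm².
Equal strain + equilibrium ⇒ each member carries load in proportion to AE: A₁E₁ = 4296000 N, A₂E₂ = 97020000 N, ΣAE = 101300000 N.
σ₁ = P·E₁/ΣAE = -155000·11000/101300000 = -16.83 MPa.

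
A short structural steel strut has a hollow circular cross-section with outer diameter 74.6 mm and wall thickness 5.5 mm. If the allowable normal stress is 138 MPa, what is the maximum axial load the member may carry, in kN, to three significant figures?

165 kN

A = 1194 mm².
P_max = σ_allow · A = 138 · 1194 = 164800 N = 164.8 kN.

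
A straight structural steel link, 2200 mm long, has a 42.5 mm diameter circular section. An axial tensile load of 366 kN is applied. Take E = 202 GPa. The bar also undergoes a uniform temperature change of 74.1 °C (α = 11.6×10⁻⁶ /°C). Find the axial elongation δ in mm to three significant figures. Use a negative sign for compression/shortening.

4.70 mm

A = 1419 mm².
δ_mech = NL/(AE) = 366000·2200/(1419·202000) = 2.81 mm.
δ_thermal = αLΔT = 11.6e-6·2200·74.1 = 1.891 mm.
δ = δ_mech + δ_thermal = 4.701 mm.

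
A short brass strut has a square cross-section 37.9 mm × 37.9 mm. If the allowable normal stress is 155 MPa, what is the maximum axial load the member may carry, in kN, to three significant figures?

223 kN

A = 1436 mm².
P_max = σ_allow · A = 155 · 1436 = 222600 N = 222.6 kN.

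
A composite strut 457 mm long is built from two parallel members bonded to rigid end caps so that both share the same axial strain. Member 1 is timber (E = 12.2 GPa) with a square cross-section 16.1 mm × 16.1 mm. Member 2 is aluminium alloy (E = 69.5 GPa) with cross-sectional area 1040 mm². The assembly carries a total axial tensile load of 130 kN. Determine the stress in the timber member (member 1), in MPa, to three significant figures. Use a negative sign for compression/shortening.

A_1 = 259.2 mm².
Equal strain + equilibrium ⇒ each member carries load in proportion to AE: A₁E₁ = 3162000 N, A₂E₂ = 72280000 N, ΣAE = 75440000 N.
σ₁ = P·E₁/ΣAE = 130000·12200/75440000 = 21.02 MPa.

21.0 MPa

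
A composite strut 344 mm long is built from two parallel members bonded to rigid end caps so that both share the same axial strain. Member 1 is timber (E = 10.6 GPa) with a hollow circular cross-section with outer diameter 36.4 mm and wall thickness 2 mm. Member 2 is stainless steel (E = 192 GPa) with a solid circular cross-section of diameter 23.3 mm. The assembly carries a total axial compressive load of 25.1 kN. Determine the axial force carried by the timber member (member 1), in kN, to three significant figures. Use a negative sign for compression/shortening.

-0.683 kN

A_1 = 216.1 mm².
A_2 = 426.4 mm².
Equal strain + equilibrium ⇒ each member carries load in proportion to AE: A₁E₁ = 2291000 N, A₂E₂ = 81870000 N, ΣAE = 84160000 N.
F₁ = P·A₁E₁/ΣAE = -25100·2291000/84160000 = -683.3 N.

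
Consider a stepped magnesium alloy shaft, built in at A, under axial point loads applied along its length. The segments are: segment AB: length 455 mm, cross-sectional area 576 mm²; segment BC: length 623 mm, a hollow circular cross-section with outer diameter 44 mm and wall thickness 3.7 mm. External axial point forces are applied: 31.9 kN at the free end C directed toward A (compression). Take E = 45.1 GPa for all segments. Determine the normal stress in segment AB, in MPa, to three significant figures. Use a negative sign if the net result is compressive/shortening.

-55.4 MPa

Internal axial forces (sectioning from the free end, tension +): N_BC = -31.9 kN, N_AB = -31.9 kN.
σ_AB = N_AB/A_AB = -31900/576 = -55.38 MPa.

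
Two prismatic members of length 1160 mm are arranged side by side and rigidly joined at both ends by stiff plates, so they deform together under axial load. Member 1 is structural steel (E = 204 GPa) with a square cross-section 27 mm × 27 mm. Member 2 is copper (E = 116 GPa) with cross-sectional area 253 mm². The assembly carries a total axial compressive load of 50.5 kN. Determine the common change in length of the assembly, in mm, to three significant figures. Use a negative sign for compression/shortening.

-0.329 mm

A_1 = 729 mm².
Equal strain + equilibrium ⇒ each member carries load in proportion to AE: A₁E₁ = 148700000 N, A₂E₂ = 29350000 N, ΣAE = 178100000 N.
δ = PL/ΣAE = -50500·1160/178100000 = -0.329 mm.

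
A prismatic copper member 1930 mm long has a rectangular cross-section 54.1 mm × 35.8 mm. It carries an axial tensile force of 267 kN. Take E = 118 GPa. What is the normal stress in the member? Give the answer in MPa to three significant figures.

138 MPa

A = 1937 mm².
σ = N/A = 267000/1937 = 137.9 MPa.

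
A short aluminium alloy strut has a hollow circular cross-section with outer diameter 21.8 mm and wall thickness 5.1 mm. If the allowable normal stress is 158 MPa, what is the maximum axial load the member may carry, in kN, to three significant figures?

42.3 kN

A = 267.6 mm².
P_max = σ_allow · A = 158 · 267.6 = 42280 N = 42.28 kN.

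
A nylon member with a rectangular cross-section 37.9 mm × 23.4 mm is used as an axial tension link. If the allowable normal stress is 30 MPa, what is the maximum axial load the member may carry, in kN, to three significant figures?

A = 886.9 mm².
P_max = σ_allow · A = 30 · 886.9 = 26610 N = 26.61 kN.

26.6 kN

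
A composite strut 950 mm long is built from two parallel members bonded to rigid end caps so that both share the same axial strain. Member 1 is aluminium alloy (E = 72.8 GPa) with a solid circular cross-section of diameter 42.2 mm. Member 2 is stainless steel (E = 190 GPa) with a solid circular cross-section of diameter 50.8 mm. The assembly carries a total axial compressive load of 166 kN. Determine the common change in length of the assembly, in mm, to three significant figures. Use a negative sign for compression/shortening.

A_1 = 1399 mm².
A_2 = 2027 mm².
Equal strain + equilibrium ⇒ each member carries load in proportion to AE: A₁E₁ = 101800000 N, A₂E₂ = 385100000 N, ΣAE = 486900000 N.
δ = PL/ΣAE = -166000·950/486900000 = -0.3239 mm.

-0.324 mm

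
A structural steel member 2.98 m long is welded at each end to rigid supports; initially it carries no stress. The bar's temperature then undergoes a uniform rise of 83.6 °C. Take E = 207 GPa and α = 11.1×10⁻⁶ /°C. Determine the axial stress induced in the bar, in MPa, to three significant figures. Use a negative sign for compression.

-192 MPa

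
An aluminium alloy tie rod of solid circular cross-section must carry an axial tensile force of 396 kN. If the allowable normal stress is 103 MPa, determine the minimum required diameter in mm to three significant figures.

Required area A ≥ P/σ_allow = 396000/103 = 3845 mm².
For a solid circular section, d ≥ √(4A/π) = 69.97 mm.

70.0 mm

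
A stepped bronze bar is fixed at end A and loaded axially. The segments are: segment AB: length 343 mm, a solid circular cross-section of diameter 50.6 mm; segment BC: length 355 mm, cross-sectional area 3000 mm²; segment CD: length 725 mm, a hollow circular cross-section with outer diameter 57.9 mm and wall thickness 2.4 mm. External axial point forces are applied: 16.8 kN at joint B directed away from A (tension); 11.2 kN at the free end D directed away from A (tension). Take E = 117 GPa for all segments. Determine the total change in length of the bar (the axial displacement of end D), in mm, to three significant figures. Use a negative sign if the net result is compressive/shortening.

0.218 mm

Internal axial forces (sectioning from the free end, tension +): N_CD = 11.2 kN, N_BC = 11.2 kN, N_AB = 28 kN.
A_AB = 2011 mm².
A_CD = 418.5 mm².
δ_AB = 28000·343/(2011·117000) = 0.04082 mm
δ_BC = 11200·355/(3000·117000) = 0.01133 mm
δ_CD = 11200·725/(418.5·117000) = 0.1659 mm
δ = Σδ_i = 0.218 mm.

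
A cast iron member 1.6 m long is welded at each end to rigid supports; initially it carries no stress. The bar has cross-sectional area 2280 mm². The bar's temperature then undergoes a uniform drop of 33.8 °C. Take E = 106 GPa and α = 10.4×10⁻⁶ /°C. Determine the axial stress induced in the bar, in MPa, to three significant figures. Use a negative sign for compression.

Free thermal expansion αLΔT = 10.4e-6 · 1600 · -33.8 = -0.5624 mm.
The walls impose strain ε = −(-0.5624)/1600 = 3.5152e-04; σ = Eε = 106000 · 3.5152e-04 = 37.26 MPa.

37.3 MPa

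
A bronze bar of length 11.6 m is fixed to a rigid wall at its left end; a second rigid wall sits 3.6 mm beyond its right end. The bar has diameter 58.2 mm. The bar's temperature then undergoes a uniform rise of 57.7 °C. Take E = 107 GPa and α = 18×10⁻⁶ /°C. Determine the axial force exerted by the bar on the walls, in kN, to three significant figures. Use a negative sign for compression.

Free thermal expansion αLΔT = 18e-6 · 11600 · 57.7 = 12.05 mm.
The walls engage after the gap closes; constrained expansion = 12.05 − 3.6 = 8.448 mm.
The walls impose strain ε = −(8.448)/11600 = -7.2826e-04; σ = Eε = 107000 · -7.2826e-04 = -77.92 MPa.
Wall reaction R = σ·A = -77.92·2660 = -207300 N = -207.3 kN.

-207 kN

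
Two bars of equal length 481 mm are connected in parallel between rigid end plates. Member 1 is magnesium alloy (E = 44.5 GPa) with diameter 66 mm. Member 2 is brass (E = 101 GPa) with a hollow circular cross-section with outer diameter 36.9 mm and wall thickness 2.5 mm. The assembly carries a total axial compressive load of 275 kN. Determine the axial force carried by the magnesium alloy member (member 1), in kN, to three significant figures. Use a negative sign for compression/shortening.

A_1 = 3421 mm².
A_2 = 270.2 mm².
Equal strain + equilibrium ⇒ each member carries load in proportion to AE: A₁E₁ = 152200000 N, A₂E₂ = 27290000 N, ΣAE = 179500000 N.
F₁ = P·A₁E₁/ΣAE = -275000·152200000/179500000 = -233200 N.

-233 kN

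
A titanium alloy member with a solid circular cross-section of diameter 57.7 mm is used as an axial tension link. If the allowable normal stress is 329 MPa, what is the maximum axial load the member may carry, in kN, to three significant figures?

860 kN

A = 2615 mm².
P_max = σ_allow · A = 329 · 2615 = 860300 N = 860.3 kN.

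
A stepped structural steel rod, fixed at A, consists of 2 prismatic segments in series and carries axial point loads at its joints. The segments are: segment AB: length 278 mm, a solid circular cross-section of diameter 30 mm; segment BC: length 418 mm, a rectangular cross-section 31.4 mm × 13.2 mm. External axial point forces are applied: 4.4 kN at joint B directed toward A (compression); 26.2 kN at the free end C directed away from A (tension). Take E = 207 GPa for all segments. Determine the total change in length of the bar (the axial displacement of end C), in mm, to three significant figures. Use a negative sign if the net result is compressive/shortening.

0.169 mm

Internal axial forces (sectioning from the free end, tension +): N_BC = 26.2 kN, N_AB = 21.8 kN.
A_AB = 706.9 mm².
A_BC = 414.5 mm².
δ_AB = 21800·278/(706.9·207000) = 0.04142 mm
δ_BC = 26200·418/(414.5·207000) = 0.1276 mm
δ = Σδ_i = 0.1691 mm.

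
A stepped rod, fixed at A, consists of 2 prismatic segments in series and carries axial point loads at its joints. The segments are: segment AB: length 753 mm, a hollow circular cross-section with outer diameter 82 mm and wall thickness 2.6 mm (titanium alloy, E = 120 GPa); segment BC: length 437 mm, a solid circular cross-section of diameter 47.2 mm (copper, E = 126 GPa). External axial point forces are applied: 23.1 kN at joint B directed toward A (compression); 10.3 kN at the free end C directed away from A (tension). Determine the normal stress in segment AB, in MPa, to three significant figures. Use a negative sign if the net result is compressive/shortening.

Internal axial forces (sectioning from the free end, tension +): N_BC = 10.3 kN, N_AB = -12.8 kN.
A_AB = 648.6 mm².
σ_AB = N_AB/A_AB = -12800/648.6 = -19.74 MPa.

-19.7 MPa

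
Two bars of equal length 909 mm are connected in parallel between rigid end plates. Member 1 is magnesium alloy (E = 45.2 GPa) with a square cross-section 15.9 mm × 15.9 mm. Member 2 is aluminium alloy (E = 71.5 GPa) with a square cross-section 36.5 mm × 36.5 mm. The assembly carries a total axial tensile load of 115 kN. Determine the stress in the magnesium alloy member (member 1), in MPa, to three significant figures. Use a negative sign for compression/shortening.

A_1 = 252.8 mm².
A_2 = 1332 mm².
Equal strain + equilibrium ⇒ each member carries load in proportion to AE: A₁E₁ = 11430000 N, A₂E₂ = 95260000 N, ΣAE = 106700000 N.
σ₁ = P·E₁/ΣAE = 115000·45200/106700000 = 48.72 MPa.

48.7 MPa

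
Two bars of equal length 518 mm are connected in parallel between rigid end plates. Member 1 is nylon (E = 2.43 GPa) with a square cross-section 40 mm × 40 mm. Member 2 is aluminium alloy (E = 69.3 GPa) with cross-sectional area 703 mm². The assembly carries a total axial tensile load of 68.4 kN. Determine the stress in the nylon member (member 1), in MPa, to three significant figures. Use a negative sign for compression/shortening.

A_1 = 1600 mm².
Equal strain + equilibrium ⇒ each member carries load in proportion to AE: A₁E₁ = 3888000 N, A₂E₂ = 48720000 N, ΣAE = 52610000 N.
σ₁ = P·E₁/ΣAE = 68400·2430/52610000 = 3.16 MPa.

3.16 MPa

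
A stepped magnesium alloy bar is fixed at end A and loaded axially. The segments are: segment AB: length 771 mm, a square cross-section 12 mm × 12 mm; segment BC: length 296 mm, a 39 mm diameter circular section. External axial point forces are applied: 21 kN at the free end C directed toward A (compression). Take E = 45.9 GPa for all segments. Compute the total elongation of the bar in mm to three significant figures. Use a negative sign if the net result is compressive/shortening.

Internal axial forces (sectioning from the free end, tension +): N_BC = -21 kN, N_AB = -21 kN.
A_AB = 144 mm².
A_BC = 1195 mm².
δ_AB = -21000·771/(144·45900) = -2.45 mm
δ_BC = -21000·296/(1195·45900) = -0.1134 mm
δ = Σδ_i = -2.563 mm.

-2.56 mm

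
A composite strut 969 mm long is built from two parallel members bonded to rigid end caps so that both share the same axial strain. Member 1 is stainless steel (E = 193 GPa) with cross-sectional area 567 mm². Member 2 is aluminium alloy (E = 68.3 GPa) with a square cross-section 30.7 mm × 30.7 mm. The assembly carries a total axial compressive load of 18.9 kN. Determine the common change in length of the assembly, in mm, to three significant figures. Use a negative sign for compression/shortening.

-0.105 mm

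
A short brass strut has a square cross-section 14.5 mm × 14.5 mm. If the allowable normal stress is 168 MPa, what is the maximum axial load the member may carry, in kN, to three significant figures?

35.3 kN

A = 210.2 mm².
P_max = σ_allow · A = 168 · 210.2 = 35320 N = 35.32 kN.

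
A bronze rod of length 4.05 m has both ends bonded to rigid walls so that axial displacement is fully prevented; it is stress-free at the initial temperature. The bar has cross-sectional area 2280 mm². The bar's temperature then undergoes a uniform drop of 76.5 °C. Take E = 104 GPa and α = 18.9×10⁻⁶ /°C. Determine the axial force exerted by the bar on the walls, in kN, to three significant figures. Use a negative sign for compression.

343 kN

Free thermal expansion αLΔT = 18.9e-6 · 4050 · -76.5 = -5.856 mm.
The walls impose strain ε = −(-5.856)/4050 = 1.4458e-03; σ = Eε = 104000 · 1.4458e-03 = 150.4 MPa.
Wall reaction R = σ·A = 150.4·2280 = 342800 N = 342.8 kN.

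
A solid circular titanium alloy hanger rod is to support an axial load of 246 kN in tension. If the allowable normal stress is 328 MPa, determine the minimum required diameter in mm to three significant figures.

30.9 mm

Required area A ≥ P/σ_allow = 246000/328 = 750 mm².
For a solid circular section, d ≥ √(4A/π) = 30.9 mm.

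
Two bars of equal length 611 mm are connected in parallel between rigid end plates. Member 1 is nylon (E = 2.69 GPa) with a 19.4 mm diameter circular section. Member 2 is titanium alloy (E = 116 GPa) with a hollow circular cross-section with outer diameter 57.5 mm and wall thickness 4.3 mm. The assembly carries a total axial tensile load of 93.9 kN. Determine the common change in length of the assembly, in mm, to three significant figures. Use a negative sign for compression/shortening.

0.682 mm

A_1 = 295.6 mm².
A_2 = 718.7 mm².
Equal strain + equilibrium ⇒ each member carries load in proportion to AE: A₁E₁ = 795100 N, A₂E₂ = 83370000 N, ΣAE = 84160000 N.
δ = PL/ΣAE = 93900·611/84160000 = 0.6817 mm.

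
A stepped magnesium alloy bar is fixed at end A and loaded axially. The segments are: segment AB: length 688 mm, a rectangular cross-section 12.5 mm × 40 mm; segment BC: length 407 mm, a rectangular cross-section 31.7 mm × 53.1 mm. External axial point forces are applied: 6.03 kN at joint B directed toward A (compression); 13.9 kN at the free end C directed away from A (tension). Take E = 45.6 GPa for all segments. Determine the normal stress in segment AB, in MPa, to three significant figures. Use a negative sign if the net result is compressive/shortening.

15.7 MPa

Internal axial forces (sectioning from the free end, tension +): N_BC = 13.9 kN, N_AB = 7.87 kN.
A_AB = 500 mm².
σ_AB = N_AB/A_AB = 7870/500 = 15.74 MPa.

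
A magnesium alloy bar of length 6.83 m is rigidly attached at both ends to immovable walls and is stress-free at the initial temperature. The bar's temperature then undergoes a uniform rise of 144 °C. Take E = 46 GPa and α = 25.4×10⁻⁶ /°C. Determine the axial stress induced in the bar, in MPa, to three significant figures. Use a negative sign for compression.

-168 MPa

Free thermal expansion αLΔT = 25.4e-6 · 6830 · 144 = 24.98 mm.
The walls impose strain ε = −(24.98)/6830 = -3.6576e-03; σ = Eε = 46000 · -3.6576e-03 = -168.2 MPa.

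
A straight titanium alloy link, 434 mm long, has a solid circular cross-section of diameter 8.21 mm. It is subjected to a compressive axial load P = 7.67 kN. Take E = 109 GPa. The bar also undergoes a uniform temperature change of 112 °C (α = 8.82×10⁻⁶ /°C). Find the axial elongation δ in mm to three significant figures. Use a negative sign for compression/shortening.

-0.148 mm

A = 52.94 mm².
δ_mech = NL/(AE) = -7670·434/(52.94·109000) = -0.5769 mm.
δ_thermal = αLΔT = 8.82e-6·434·112 = 0.4287 mm.
δ = δ_mech + δ_thermal = -0.1482 mm.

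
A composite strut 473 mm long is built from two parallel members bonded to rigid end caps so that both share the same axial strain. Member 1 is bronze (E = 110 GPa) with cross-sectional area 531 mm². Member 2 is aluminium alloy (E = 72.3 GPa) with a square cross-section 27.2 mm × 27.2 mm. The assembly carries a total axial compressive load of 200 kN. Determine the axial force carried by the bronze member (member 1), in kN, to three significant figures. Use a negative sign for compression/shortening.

-104 kN

A_2 = 739.8 mm².
Equal strain + equilibrium ⇒ each member carries load in proportion to AE: A₁E₁ = 58410000 N, A₂E₂ = 53490000 N, ΣAE = 111900000 N.
F₁ = P·A₁E₁/ΣAE = -200000·58410000/111900000 = -104400 N.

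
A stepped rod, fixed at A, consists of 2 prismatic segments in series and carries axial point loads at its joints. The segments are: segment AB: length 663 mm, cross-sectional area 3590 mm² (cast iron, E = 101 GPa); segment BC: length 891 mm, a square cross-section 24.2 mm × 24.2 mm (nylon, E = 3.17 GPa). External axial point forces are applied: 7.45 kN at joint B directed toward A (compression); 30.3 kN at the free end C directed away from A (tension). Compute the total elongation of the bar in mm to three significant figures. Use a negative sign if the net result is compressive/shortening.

Internal axial forces (sectioning from the free end, tension +): N_BC = 30.3 kN, N_AB = 22.85 kN.
A_BC = 585.6 mm².
δ_AB = 22850·663/(3590·101000) = 0.04178 mm
δ_BC = 30300·891/(585.6·3170) = 14.54 mm
δ = Σδ_i = 14.58 mm.

14.6 mm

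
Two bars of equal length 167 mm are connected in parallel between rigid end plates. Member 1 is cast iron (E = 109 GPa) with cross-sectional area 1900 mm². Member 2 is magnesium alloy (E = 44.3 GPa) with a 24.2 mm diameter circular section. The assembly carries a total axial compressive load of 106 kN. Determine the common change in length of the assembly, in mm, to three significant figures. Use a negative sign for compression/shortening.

A_2 = 460 mm².
Equal strain + equilibrium ⇒ each member carries load in proportion to AE: A₁E₁ = 207100000 N, A₂E₂ = 20380000 N, ΣAE = 227500000 N.
δ = PL/ΣAE = -106000·167/227500000 = -0.07782 mm.

-0.0778 mm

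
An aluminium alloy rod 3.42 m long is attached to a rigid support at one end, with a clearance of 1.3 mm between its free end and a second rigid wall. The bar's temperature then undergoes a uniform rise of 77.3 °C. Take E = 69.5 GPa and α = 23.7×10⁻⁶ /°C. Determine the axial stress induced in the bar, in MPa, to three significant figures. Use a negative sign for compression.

Free thermal expansion αLΔT = 23.7e-6 · 3420 · 77.3 = 6.265 mm.
The walls engage after the gap closes; constrained expansion = 6.265 − 1.3 = 4.965 mm.
The walls impose strain ε = −(4.965)/3420 = -1.4519e-03; σ = Eε = 69500 · -1.4519e-03 = -100.9 MPa.

-101 MPa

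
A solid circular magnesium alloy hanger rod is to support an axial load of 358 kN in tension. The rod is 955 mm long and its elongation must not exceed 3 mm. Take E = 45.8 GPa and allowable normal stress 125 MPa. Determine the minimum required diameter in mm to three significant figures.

60.4 mm

Required area A ≥ P/σ_allow = 358000/125 = 2864 mm².
For a solid circular section, d ≥ √(4A/π) = 60.39 mm.
Elongation limit: A ≥ PL/(Eδ_allow) = 358000·955/(45800·3) = 2488 mm² ⇒ d ≥ 56.29 mm.
The stress limit governs.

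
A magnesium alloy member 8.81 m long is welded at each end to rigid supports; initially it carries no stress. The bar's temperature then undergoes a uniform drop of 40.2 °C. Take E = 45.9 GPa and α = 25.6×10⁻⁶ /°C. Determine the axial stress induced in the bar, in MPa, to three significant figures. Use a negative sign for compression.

47.2 MPa

Free thermal expansion αLΔT = 25.6e-6 · 8810 · -40.2 = -9.067 mm.
The walls impose strain ε = −(-9.067)/8810 = 1.0291e-03; σ = Eε = 45900 · 1.0291e-03 = 47.24 MPa.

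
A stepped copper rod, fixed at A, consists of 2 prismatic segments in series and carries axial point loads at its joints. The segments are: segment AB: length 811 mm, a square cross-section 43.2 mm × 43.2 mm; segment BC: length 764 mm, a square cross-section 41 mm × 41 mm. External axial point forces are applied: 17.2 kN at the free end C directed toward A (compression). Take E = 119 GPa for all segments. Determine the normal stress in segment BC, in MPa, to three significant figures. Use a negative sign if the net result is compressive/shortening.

Internal axial forces (sectioning from the free end, tension +): N_BC = -17.2 kN, N_AB = -17.2 kN.
A_BC = 1681 mm².
σ_BC = N_BC/A_BC = -17200/1681 = -10.23 MPa.

-10.2 MPa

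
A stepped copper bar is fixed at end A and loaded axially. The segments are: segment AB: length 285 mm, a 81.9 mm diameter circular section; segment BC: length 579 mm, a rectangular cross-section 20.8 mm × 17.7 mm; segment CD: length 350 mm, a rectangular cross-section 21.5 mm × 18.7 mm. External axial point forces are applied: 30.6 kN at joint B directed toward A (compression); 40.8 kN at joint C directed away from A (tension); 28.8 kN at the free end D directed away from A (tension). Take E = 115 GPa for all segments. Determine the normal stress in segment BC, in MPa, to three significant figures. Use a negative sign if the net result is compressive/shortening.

189 MPa

Internal axial forces (sectioning from the free end, tension +): N_CD = 28.8 kN, N_BC = 69.6 kN, N_AB = 39 kN.
A_BC = 368.2 mm².
σ_BC = N_BC/A_BC = 69600/368.2 = 189 MPa.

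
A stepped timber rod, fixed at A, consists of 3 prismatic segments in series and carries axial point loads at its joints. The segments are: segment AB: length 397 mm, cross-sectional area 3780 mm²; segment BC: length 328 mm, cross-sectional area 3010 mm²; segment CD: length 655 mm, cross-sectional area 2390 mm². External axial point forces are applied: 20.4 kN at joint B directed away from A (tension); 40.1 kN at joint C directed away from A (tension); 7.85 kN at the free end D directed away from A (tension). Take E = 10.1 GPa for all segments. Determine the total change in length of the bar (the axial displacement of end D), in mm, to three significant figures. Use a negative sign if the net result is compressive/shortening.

1.44 mm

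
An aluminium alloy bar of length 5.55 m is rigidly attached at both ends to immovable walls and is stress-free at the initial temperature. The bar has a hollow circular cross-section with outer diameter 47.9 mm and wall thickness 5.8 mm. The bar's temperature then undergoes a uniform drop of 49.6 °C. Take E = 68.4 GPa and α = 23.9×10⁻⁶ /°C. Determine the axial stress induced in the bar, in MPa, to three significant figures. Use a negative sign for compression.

81.1 MPa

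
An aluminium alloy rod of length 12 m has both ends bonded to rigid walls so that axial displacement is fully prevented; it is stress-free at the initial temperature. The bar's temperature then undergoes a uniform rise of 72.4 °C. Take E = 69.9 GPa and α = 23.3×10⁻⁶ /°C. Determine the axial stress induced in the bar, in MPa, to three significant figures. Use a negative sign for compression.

-118 MPa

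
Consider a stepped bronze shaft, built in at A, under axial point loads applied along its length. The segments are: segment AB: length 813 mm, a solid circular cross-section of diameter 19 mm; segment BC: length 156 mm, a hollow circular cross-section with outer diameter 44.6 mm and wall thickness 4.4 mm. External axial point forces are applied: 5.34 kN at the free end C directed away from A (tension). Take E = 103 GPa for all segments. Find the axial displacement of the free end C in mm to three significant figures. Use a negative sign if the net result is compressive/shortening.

Internal axial forces (sectioning from the free end, tension +): N_BC = 5.34 kN, N_AB = 5.34 kN.
A_AB = 283.5 mm².
A_BC = 555.7 mm².
δ_AB = 5340·813/(283.5·103000) = 0.1487 mm
δ_BC = 5340·156/(555.7·103000) = 0.01455 mm
δ = Σδ_i = 0.1632 mm.

0.163 mm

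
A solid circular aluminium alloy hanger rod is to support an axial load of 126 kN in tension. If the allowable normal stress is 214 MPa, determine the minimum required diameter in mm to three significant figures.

Required area A ≥ P/σ_allow = 126000/214 = 588.8 mm².
For a solid circular section, d ≥ √(4A/π) = 27.38 mm.

27.4 mm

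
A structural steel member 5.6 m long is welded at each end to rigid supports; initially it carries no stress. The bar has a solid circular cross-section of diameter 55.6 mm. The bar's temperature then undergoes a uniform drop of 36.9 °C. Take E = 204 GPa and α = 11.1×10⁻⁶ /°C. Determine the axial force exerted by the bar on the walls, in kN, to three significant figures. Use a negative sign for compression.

Free thermal expansion αLΔT = 11.1e-6 · 5600 · -36.9 = -2.294 mm.
The walls impose strain ε = −(-2.294)/5600 = 4.0959e-04; σ = Eε = 204000 · 4.0959e-04 = 83.56 MPa.
Wall reaction R = σ·A = 83.56·2428 = 202900 N = 202.9 kN.

203 kN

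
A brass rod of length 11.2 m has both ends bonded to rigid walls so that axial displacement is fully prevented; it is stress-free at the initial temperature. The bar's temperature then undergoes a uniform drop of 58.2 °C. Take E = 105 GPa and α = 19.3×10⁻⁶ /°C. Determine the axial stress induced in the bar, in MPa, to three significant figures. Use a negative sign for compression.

Free thermal expansion αLΔT = 19.3e-6 · 11200 · -58.2 = -12.58 mm.
The walls impose strain ε = −(-12.58)/11200 = 1.1233e-03; σ = Eε = 105000 · 1.1233e-03 = 117.9 MPa.

118 MPa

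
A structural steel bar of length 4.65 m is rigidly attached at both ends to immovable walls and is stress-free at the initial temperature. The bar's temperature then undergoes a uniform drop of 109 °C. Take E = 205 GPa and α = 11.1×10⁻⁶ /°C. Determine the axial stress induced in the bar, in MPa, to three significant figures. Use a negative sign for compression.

248 MPa

Free thermal expansion αLΔT = 11.1e-6 · 4650 · -109 = -5.626 mm.
The walls impose strain ε = −(-5.626)/4650 = 1.2099e-03; σ = Eε = 205000 · 1.2099e-03 = 248 MPa.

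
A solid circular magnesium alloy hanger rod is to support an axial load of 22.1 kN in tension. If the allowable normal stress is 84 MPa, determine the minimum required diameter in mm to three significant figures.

Required area A ≥ P/σ_allow = 22100/84 = 263.1 mm².
For a solid circular section, d ≥ √(4A/π) = 18.3 mm.

18.3 mm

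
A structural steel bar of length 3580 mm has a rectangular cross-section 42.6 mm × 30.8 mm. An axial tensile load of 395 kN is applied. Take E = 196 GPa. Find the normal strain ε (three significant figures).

A = 1312 mm².
σ = N/A = 301 MPa; ε = σ/E = 301/196000 = 1.536e-03.

0.00154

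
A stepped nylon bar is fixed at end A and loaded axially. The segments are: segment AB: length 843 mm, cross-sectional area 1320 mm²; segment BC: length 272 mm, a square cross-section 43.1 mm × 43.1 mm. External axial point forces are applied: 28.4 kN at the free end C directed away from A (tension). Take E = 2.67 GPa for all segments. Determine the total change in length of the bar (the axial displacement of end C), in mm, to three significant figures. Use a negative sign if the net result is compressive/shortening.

8.35 mm

Internal axial forces (sectioning from the free end, tension +): N_BC = 28.4 kN, N_AB = 28.4 kN.
A_BC = 1858 mm².
δ_AB = 28400·843/(1320·2670) = 6.793 mm
δ_BC = 28400·272/(1858·2670) = 1.557 mm
δ = Σδ_i = 8.35 mm.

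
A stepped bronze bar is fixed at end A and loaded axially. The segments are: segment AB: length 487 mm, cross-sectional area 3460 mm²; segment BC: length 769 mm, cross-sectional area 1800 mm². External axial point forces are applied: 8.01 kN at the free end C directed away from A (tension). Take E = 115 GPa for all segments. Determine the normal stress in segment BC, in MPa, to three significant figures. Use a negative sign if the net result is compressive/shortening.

Internal axial forces (sectioning from the free end, tension +): N_BC = 8.01 kN, N_AB = 8.01 kN.
σ_BC = N_BC/A_BC = 8010/1800 = 4.45 MPa.

4.45 MPa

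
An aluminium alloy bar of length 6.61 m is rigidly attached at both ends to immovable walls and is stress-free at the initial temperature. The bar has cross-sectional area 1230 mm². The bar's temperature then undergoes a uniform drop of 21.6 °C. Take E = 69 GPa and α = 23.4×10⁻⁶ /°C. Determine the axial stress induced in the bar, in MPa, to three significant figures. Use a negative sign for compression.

34.9 MPa

Free thermal expansion αLΔT = 23.4e-6 · 6610 · -21.6 = -3.341 mm.
The walls impose strain ε = −(-3.341)/6610 = 5.0544e-04; σ = Eε = 69000 · 5.0544e-04 = 34.88 MPa.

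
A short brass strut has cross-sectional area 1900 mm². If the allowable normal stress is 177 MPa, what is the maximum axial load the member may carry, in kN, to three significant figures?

336 kN

P_max = σ_allow · A = 177 · 1900 = 336300 N = 336.3 kN.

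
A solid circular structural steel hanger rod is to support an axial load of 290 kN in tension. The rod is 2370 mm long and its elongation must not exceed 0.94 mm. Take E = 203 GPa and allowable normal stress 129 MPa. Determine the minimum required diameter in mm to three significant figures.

67.7 mm

Required area A ≥ P/σ_allow = 290000/129 = 2248 mm².
For a solid circular section, d ≥ √(4A/π) = 53.5 mm.
Elongation limit: A ≥ PL/(Eδ_allow) = 290000·2370/(203000·0.94) = 3602 mm² ⇒ d ≥ 67.72 mm.
The elongation limit governs.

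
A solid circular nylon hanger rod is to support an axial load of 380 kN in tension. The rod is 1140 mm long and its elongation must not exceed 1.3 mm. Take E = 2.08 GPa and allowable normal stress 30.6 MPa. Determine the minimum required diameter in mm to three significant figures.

452 mm

Required area A ≥ P/σ_allow = 380000/30.6 = 12420 mm².
For a solid circular section, d ≥ √(4A/π) = 125.7 mm.
Elongation limit: A ≥ PL/(Eδ_allow) = 380000·1140/(2080·1.3) = 160200 mm² ⇒ d ≥ 451.6 mm.
The elongation limit governs.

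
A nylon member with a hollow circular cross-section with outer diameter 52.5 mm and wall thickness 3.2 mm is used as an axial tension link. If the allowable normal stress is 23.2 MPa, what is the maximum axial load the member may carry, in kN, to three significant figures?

A = 495.6 mm².
P_max = σ_allow · A = 23.2 · 495.6 = 11500 N = 11.5 kN.

11.5 kN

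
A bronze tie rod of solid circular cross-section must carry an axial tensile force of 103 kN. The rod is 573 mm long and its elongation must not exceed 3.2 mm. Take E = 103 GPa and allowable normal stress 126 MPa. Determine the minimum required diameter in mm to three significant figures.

Required area A ≥ P/σ_allow = 103000/126 = 817.5 mm².
For a solid circular section, d ≥ √(4A/π) = 32.26 mm.
Elongation limit: A ≥ PL/(Eδ_allow) = 103000·573/(103000·3.2) = 179.1 mm² ⇒ d ≥ 15.1 mm.
The stress limit governs.

32.3 mm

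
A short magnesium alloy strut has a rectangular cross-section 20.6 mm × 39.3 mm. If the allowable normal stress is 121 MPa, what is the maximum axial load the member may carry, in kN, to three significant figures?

A = 809.6 mm².
P_max = σ_allow · A = 121 · 809.6 = 97960 N = 97.96 kN.

98.0 kN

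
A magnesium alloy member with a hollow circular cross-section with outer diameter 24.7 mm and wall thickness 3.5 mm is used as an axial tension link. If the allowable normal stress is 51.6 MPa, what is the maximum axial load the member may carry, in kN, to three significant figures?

12.0 kN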